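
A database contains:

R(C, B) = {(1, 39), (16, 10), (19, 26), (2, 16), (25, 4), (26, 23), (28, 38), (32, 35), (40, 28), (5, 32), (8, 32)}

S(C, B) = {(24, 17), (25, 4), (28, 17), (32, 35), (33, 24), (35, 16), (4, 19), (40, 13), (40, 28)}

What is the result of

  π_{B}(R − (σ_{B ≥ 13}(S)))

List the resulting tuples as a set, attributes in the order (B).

{10, 16, 23, 26, 32, 38, 39, 4}

Selection B ≥ 13: {(24, 17), (28, 17), (32, 35), (33, 24), (35, 16), (4, 19), (40, 13), (40, 28)}
Set difference of the two operands is {(1, 39), (16, 10), (19, 26), (2, 16), (25, 4), (26, 23), (28, 38), (5, 32), (8, 32)}.
π[B]: project onto (B) (1 duplicate(s) eliminated) → {10, 16, 23, 26, 32, 38, 39, 4}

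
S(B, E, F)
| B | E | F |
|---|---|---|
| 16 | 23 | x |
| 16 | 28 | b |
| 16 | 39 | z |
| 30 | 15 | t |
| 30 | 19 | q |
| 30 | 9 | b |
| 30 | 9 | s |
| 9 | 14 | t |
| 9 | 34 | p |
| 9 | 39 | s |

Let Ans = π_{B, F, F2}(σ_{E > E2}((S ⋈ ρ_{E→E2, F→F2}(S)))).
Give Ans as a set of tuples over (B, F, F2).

ρ[E→E2, F→F2]: schema becomes (B, E2, F2); tuples unchanged.
Joining S and ρ_{E→E2, F→F2}(S) on B yields {(16, 23, x, 23, x), (16, 23, x, 28, b), (16, 23, x, 39, z), (16, 28, b, 23, x), (16, 28, b, 28, b), (16, 28, b, 39, z), (16, 39, z, 23, x), (16, 39, z, 28, b), (16, 39, z, 39, z), (30, 15, t, 15, t), (30, 15, t, 19, q), (30, 15, t, 9, b), (30, 15, t, 9, s), (30, 19, q, 15, t), (30, 19, q, 19, q), (30, 19, q, 9, b), (30, 19, q, 9, s), (30, 9, b, 15, t), (30, 9, b, 19, q), (30, 9, b, 9, b), (30, 9, b, 9, s), (30, 9, s, 15, t), (30, 9, s, 19, q), (30, 9, s, 9, b), (30, 9, s, 9, s), (9, 14, t, 14, t), (9, 14, t, 34, p), (9, 14, t, 39, s), (9, 34, p, 14, t), (9, 34, p, 34, p), (9, 34, p, 39, s), (9, 39, s, 14, t), (9, 39, s, 34, p), (9, 39, s, 39, s)}.
Filtering on E > E2 leaves {(16, 28, b, 23, x), (16, 39, z, 23, x), (16, 39, z, 28, b), (30, 15, t, 9, b), (30, 15, t, 9, s), (30, 19, q, 15, t), (30, 19, q, 9, b), (30, 19, q, 9, s), (9, 34, p, 14, t), (9, 39, s, 14, t), (9, 39, s, 34, p)}.
Projecting to B, F, F2: {(16, b, x), (16, z, b), (16, z, x), (30, q, b), (30, q, s), (30, q, t), (30, t, b), (30, t, s), (9, p, t), (9, s, p), (9, s, t)}

{(16, b, x), (16, z, b), (16, z, x), (30, q, b), (30, q, s), (30, q, t), (30, t, b), (30, t, s), (9, p, t), (9, s, p), (9, s, t)}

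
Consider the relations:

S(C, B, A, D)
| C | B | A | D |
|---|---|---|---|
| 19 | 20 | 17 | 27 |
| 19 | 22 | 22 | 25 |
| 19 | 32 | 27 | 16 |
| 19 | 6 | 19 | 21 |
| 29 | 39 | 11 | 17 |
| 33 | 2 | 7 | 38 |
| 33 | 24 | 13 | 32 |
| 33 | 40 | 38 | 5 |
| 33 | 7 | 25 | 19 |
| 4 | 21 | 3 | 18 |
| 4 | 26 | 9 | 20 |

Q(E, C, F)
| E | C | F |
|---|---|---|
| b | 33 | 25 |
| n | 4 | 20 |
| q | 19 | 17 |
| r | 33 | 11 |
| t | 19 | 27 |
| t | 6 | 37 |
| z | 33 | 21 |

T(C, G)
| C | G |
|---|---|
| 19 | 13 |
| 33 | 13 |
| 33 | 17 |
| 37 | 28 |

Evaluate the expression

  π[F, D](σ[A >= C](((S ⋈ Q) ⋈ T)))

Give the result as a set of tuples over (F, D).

S ⋈ Q (natural join on C): {(19, 20, 17, 27, q, 17), (19, 20, 17, 27, t, 27), (19, 22, 22, 25, q, 17), (19, 22, 22, 25, t, 27), (19, 32, 27, 16, q, 17), (19, 32, 27, 16, t, 27), (19, 6, 19, 21, q, 17), (19, 6, 19, 21, t, 27), (33, 2, 7, 38, b, 25), (33, 2, 7, 38, r, 11), (33, 2, 7, 38, z, 21), (33, 24, 13, 32, b, 25), (33, 24, 13, 32, r, 11), (33, 24, 13, 32, z, 21), (33, 40, 38, 5, b, 25), (33, 40, 38, 5, r, 11), (33, 40, 38, 5, z, 21), (33, 7, 25, 19, b, 25), (33, 7, 25, 19, r, 11), (33, 7, 25, 19, z, 21), (4, 21, 3, 18, n, 20), (4, 26, 9, 20, n, 20)}
(S ⋈ Q) ⋈ T (natural join on C): {(19, 20, 17, 27, q, 17, 13), (19, 20, 17, 27, t, 27, 13), (19, 22, 22, 25, q, 17, 13), (19, 22, 22, 25, t, 27, 13), (19, 32, 27, 16, q, 17, 13), (19, 32, 27, 16, t, 27, 13), (19, 6, 19, 21, q, 17, 13), (19, 6, 19, 21, t, 27, 13), (33, 2, 7, 38, b, 25, 13), (33, 2, 7, 38, b, 25, 17), (33, 2, 7, 38, r, 11, 13), (33, 2, 7, 38, r, 11, 17), (33, 2, 7, 38, z, 21, 13), (33, 2, 7, 38, z, 21, 17), (33, 24, 13, 32, b, 25, 13), (33, 24, 13, 32, b, 25, 17), (33, 24, 13, 32, r, 11, 13), (33, 24, 13, 32, r, 11, 17), (33, 24, 13, 32, z, 21, 13), (33, 24, 13, 32, z, 21, 17), (33, 40, 38, 5, b, 25, 13), (33, 40, 38, 5, b, 25, 17), (33, 40, 38, 5, r, 11, 13), (33, 40, 38, 5, r, 11, 17), (33, 40, 38, 5, z, 21, 13), (33, 40, 38, 5, z, 21, 17), (33, 7, 25, 19, b, 25, 13), (33, 7, 25, 19, b, 25, 17), (33, 7, 25, 19, r, 11, 13), (33, 7, 25, 19, r, 11, 17), (33, 7, 25, 19, z, 21, 13), (33, 7, 25, 19, z, 21, 17)}
Selection A >= C: {(19, 22, 22, 25, q, 17, 13), (19, 22, 22, 25, t, 27, 13), (19, 32, 27, 16, q, 17, 13), (19, 32, 27, 16, t, 27, 13), (19, 6, 19, 21, q, 17, 13), (19, 6, 19, 21, t, 27, 13), (33, 40, 38, 5, b, 25, 13), (33, 40, 38, 5, b, 25, 17), (33, 40, 38, 5, r, 11, 13), (33, 40, 38, 5, r, 11, 17), (33, 40, 38, 5, z, 21, 13), (33, 40, 38, 5, z, 21, 17)}
Projecting to F, D (3 duplicate(s) eliminated): {(11, 5), (17, 16), (17, 21), (17, 25), (21, 5), (25, 5), (27, 16), (27, 21), (27, 25)}

{(11, 5), (17, 16), (17, 21), (17, 25), (21, 5), (25, 5), (27, 16), (27, 21), (27, 25)}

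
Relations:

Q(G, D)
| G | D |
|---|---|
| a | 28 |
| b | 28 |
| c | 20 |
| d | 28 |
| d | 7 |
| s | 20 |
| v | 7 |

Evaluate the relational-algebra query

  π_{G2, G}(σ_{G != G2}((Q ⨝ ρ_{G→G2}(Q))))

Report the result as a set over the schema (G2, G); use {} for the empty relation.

ρ[G→G2]: schema becomes (G2, D); tuples unchanged.
Q ⋈ ρ_{G→G2}(Q) (natural join on D): {(a, 28, a), (a, 28, b), (a, 28, d), (b, 28, a), (b, 28, b), (b, 28, d), (c, 20, c), (c, 20, s), (d, 28, a), (d, 28, b), (d, 28, d), (d, 7, d), (d, 7, v), (s, 20, c), (s, 20, s), (v, 7, d), (v, 7, v)}
Apply σ_{G != G2}; surviving tuples: {(a, 28, b), (a, 28, d), (b, 28, a), (b, 28, d), (c, 20, s), (d, 28, a), (d, 28, b), (d, 7, v), (s, 20, c), (v, 7, d)}
π_{G2, G} gives {(a, b), (a, d), (b, a), (b, d), (c, s), (d, a), (d, b), (d, v), (s, c), (v, d)}.

{(a, b), (a, d), (b, a), (b, d), (c, s), (d, a), (d, b), (d, v), (s, c), (v, d)}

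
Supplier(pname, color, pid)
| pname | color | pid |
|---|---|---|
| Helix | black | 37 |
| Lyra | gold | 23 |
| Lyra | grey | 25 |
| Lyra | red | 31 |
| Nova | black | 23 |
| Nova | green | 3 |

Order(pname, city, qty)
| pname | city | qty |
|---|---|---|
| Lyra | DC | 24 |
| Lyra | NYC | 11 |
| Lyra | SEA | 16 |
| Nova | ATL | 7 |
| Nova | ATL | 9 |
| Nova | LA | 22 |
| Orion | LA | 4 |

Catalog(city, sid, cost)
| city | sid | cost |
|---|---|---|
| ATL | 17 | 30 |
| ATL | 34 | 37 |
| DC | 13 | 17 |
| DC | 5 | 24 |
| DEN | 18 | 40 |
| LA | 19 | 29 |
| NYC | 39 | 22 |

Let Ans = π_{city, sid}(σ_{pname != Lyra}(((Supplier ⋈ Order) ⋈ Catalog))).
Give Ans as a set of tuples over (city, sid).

{(ATL, 17), (ATL, 34), (LA, 19)}

Supplier ⋈ Order (natural join on pname): {(Lyra, gold, 23, DC, 24), (Lyra, gold, 23, NYC, 11), (Lyra, gold, 23, SEA, 16), (Lyra, grey, 25, DC, 24), (Lyra, grey, 25, NYC, 11), (Lyra, grey, 25, SEA, 16), (Lyra, red, 31, DC, 24), (Lyra, red, 31, NYC, 11), (Lyra, red, 31, SEA, 16), (Nova, black, 23, ATL, 7), (Nova, black, 23, ATL, 9), (Nova, black, 23, LA, 22), (Nova, green, 3, ATL, 7), (Nova, green, 3, ATL, 9), (Nova, green, 3, LA, 22)}
(Supplier ⋈ Order) ⋈ Catalog (natural join on city): {(Lyra, gold, 23, DC, 24, 13, 17), (Lyra, gold, 23, DC, 24, 5, 24), (Lyra, gold, 23, NYC, 11, 39, 22), (Lyra, grey, 25, DC, 24, 13, 17), (Lyra, grey, 25, DC, 24, 5, 24), (Lyra, grey, 25, NYC, 11, 39, 22), (Lyra, red, 31, DC, 24, 13, 17), (Lyra, red, 31, DC, 24, 5, 24), (Lyra, red, 31, NYC, 11, 39, 22), (Nova, black, 23, ATL, 7, 17, 30), (Nova, black, 23, ATL, 7, 34, 37), (Nova, black, 23, ATL, 9, 17, 30), (Nova, black, 23, ATL, 9, 34, 37), (Nova, black, 23, LA, 22, 19, 29), (Nova, green, 3, ATL, 7, 17, 30), (Nova, green, 3, ATL, 7, 34, 37), (Nova, green, 3, ATL, 9, 17, 30), (Nova, green, 3, ATL, 9, 34, 37), (Nova, green, 3, LA, 22, 19, 29)}
Filtering on pname != Lyra leaves {(Nova, black, 23, ATL, 7, 17, 30), (Nova, black, 23, ATL, 7, 34, 37), (Nova, black, 23, ATL, 9, 17, 30), (Nova, black, 23, ATL, 9, 34, 37), (Nova, black, 23, LA, 22, 19, 29), (Nova, green, 3, ATL, 7, 17, 30), (Nova, green, 3, ATL, 7, 34, 37), (Nova, green, 3, ATL, 9, 17, 30), (Nova, green, 3, ATL, 9, 34, 37), (Nova, green, 3, LA, 22, 19, 29)}.
Projecting to city, sid (7 duplicate(s) eliminated): {(ATL, 17), (ATL, 34), (LA, 19)}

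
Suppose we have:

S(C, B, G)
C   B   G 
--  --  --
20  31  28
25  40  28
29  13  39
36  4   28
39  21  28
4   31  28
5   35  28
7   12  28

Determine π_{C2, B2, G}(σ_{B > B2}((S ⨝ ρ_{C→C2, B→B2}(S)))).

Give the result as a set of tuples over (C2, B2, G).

ρ[C→C2, B→B2]: schema becomes (C2, B2, G); tuples unchanged.
Natural join on G: {(20, 31, 28, 20, 31), (20, 31, 28, 25, 40), (20, 31, 28, 36, 4), (20, 31, 28, 39, 21), (20, 31, 28, 4, 31), (20, 31, 28, 5, 35), (20, 31, 28, 7, 12), (25, 40, 28, 20, 31), (25, 40, 28, 25, 40), (25, 40, 28, 36, 4), (25, 40, 28, 39, 21), (25, 40, 28, 4, 31), (25, 40, 28, 5, 35), (25, 40, 28, 7, 12), (29, 13, 39, 29, 13), (36, 4, 28, 20, 31), (36, 4, 28, 25, 40), (36, 4, 28, 36, 4), (36, 4, 28, 39, 21), (36, 4, 28, 4, 31), (36, 4, 28, 5, 35), (36, 4, 28, 7, 12), (39, 21, 28, 20, 31), (39, 21, 28, 25, 40), (39, 21, 28, 36, 4), (39, 21, 28, 39, 21), (39, 21, 28, 4, 31), (39, 21, 28, 5, 35), (39, 21, 28, 7, 12), (4, 31, 28, 20, 31), (4, 31, 28, 25, 40), (4, 31, 28, 36, 4), (4, 31, 28, 39, 21), (4, 31, 28, 4, 31), (4, 31, 28, 5, 35), (4, 31, 28, 7, 12), (5, 35, 28, 20, 31), (5, 35, 28, 25, 40), (5, 35, 28, 36, 4), (5, 35, 28, 39, 21), (5, 35, 28, 4, 31), (5, 35, 28, 5, 35), (5, 35, 28, 7, 12), (7, 12, 28, 20, 31), (7, 12, 28, 25, 40), (7, 12, 28, 36, 4), (7, 12, 28, 39, 21), (7, 12, 28, 4, 31), (7, 12, 28, 5, 35), (7, 12, 28, 7, 12)}
Apply σ_{B > B2}; surviving tuples: {(20, 31, 28, 36, 4), (20, 31, 28, 39, 21), (20, 31, 28, 7, 12), (25, 40, 28, 20, 31), (25, 40, 28, 36, 4), (25, 40, 28, 39, 21), (25, 40, 28, 4, 31), (25, 40, 28, 5, 35), (25, 40, 28, 7, 12), (39, 21, 28, 36, 4), (39, 21, 28, 7, 12), (4, 31, 28, 36, 4), (4, 31, 28, 39, 21), (4, 31, 28, 7, 12), (5, 35, 28, 20, 31), (5, 35, 28, 36, 4), (5, 35, 28, 39, 21), (5, 35, 28, 4, 31), (5, 35, 28, 7, 12), (7, 12, 28, 36, 4)}
π_{C2, B2, G} gives {(20, 31, 28), (36, 4, 28), (39, 21, 28), (4, 31, 28), (5, 35, 28), (7, 12, 28)} (14 duplicate(s) eliminated).

{(20, 31, 28), (36, 4, 28), (39, 21, 28), (4, 31, 28), (5, 35, 28), (7, 12, 28)}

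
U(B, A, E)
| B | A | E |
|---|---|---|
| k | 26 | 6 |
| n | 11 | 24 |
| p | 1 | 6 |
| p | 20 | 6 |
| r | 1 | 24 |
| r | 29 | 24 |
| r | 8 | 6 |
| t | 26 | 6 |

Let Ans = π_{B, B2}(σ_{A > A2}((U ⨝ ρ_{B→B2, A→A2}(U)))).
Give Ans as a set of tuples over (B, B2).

{(k, p), (k, r), (n, r), (p, p), (p, r), (r, n), (r, p), (r, r), (t, p), (t, r)}

ρ[B→B2, A→A2]: schema becomes (B2, A2, E); tuples unchanged.
Joining U and ρ_{B→B2, A→A2}(U) on E yields {(k, 26, 6, k, 26), (k, 26, 6, p, 1), (k, 26, 6, p, 20), (k, 26, 6, r, 8), (k, 26, 6, t, 26), (n, 11, 24, n, 11), (n, 11, 24, r, 1), (n, 11, 24, r, 29), (p, 1, 6, k, 26), (p, 1, 6, p, 1), (p, 1, 6, p, 20), (p, 1, 6, r, 8), (p, 1, 6, t, 26), (p, 20, 6, k, 26), (p, 20, 6, p, 1), (p, 20, 6, p, 20), (p, 20, 6, r, 8), (p, 20, 6, t, 26), (r, 1, 24, n, 11), (r, 1, 24, r, 1), (r, 1, 24, r, 29), (r, 29, 24, n, 11), (r, 29, 24, r, 1), (r, 29, 24, r, 29), (r, 8, 6, k, 26), (r, 8, 6, p, 1), (r, 8, 6, p, 20), (r, 8, 6, r, 8), (r, 8, 6, t, 26), (t, 26, 6, k, 26), (t, 26, 6, p, 1), (t, 26, 6, p, 20), (t, 26, 6, r, 8), (t, 26, 6, t, 26)}.
Selection A > A2: {(k, 26, 6, p, 1), (k, 26, 6, p, 20), (k, 26, 6, r, 8), (n, 11, 24, r, 1), (p, 20, 6, p, 1), (p, 20, 6, r, 8), (r, 29, 24, n, 11), (r, 29, 24, r, 1), (r, 8, 6, p, 1), (t, 26, 6, p, 1), (t, 26, 6, p, 20), (t, 26, 6, r, 8)}
π[B, B2]: project onto (B, B2) (2 duplicate(s) eliminated) → {(k, p), (k, r), (n, r), (p, p), (p, r), (r, n), (r, p), (r, r), (t, p), (t, r)}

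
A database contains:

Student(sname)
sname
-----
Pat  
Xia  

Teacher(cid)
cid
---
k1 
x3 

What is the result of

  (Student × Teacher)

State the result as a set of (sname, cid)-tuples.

{(Pat, k1), (Pat, x3), (Xia, k1), (Xia, x3)}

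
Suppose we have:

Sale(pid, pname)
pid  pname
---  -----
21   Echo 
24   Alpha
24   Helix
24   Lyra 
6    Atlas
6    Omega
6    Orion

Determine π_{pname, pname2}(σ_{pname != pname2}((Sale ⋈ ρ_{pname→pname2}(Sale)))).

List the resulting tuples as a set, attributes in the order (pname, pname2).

ρ[pname→pname2]: schema becomes (pid, pname2); tuples unchanged.
Sale ⋈ ρ_{pname→pname2}(Sale) (natural join on pid): {(21, Echo, Echo), (24, Alpha, Alpha), (24, Alpha, Helix), (24, Alpha, Lyra), (24, Helix, Alpha), (24, Helix, Helix), (24, Helix, Lyra), (24, Lyra, Alpha), (24, Lyra, Helix), (24, Lyra, Lyra), (6, Atlas, Atlas), (6, Atlas, Omega), (6, Atlas, Orion), (6, Omega, Atlas), (6, Omega, Omega), (6, Omega, Orion), (6, Orion, Atlas), (6, Orion, Omega), (6, Orion, Orion)}
σ[pname != pname2]: keep tuples satisfying pname != pname2 → {(24, Alpha, Helix), (24, Alpha, Lyra), (24, Helix, Alpha), (24, Helix, Lyra), (24, Lyra, Alpha), (24, Lyra, Helix), (6, Atlas, Omega), (6, Atlas, Orion), (6, Omega, Atlas), (6, Omega, Orion), (6, Orion, Atlas), (6, Orion, Omega)}
π_{pname, pname2} gives {(Alpha, Helix), (Alpha, Lyra), (Atlas, Omega), (Atlas, Orion), (Helix, Alpha), (Helix, Lyra), (Lyra, Alpha), (Lyra, Helix), (Omega, Atlas), (Omega, Orion), (Orion, Atlas), (Orion, Omega)}.

{(Alpha, Helix), (Alpha, Lyra), (Atlas, Omega), (Atlas, Orion), (Helix, Alpha), (Helix, Lyra), (Lyra, Alpha), (Lyra, Helix), (Omega, Atlas), (Omega, Orion), (Orion, Atlas), (Orion, Omega)}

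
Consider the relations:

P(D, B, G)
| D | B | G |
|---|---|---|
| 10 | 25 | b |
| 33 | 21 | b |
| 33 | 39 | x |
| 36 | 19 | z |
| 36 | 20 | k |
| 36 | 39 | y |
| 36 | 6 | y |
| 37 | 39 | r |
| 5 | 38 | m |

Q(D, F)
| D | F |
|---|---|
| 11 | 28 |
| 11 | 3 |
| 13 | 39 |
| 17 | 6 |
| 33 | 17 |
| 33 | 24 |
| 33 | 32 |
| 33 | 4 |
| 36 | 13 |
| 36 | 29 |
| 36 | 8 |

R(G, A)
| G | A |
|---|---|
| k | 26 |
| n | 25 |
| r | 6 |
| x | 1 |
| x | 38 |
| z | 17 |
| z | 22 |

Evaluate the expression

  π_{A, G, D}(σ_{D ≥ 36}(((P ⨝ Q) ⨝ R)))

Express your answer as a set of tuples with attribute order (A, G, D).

{(17, z, 36), (22, z, 36), (26, k, 36)}

Natural join on D: {(33, 21, b, 17), (33, 21, b, 24), (33, 21, b, 32), (33, 21, b, 4), (33, 39, x, 17), (33, 39, x, 24), (33, 39, x, 32), (33, 39, x, 4), (36, 19, z, 13), (36, 19, z, 29), (36, 19, z, 8), (36, 20, k, 13), (36, 20, k, 29), (36, 20, k, 8), (36, 39, y, 13), (36, 39, y, 29), (36, 39, y, 8), (36, 6, y, 13), (36, 6, y, 29), (36, 6, y, 8)}
Natural join on G: {(33, 39, x, 17, 1), (33, 39, x, 17, 38), (33, 39, x, 24, 1), (33, 39, x, 24, 38), (33, 39, x, 32, 1), (33, 39, x, 32, 38), (33, 39, x, 4, 1), (33, 39, x, 4, 38), (36, 19, z, 13, 17), (36, 19, z, 13, 22), (36, 19, z, 29, 17), (36, 19, z, 29, 22), (36, 19, z, 8, 17), (36, 19, z, 8, 22), (36, 20, k, 13, 26), (36, 20, k, 29, 26), (36, 20, k, 8, 26)}
Selection D ≥ 36: {(36, 19, z, 13, 17), (36, 19, z, 13, 22), (36, 19, z, 29, 17), (36, 19, z, 29, 22), (36, 19, z, 8, 17), (36, 19, z, 8, 22), (36, 20, k, 13, 26), (36, 20, k, 29, 26), (36, 20, k, 8, 26)}
Projecting to A, G, D (6 duplicate(s) eliminated): {(17, z, 36), (22, z, 36), (26, k, 36)}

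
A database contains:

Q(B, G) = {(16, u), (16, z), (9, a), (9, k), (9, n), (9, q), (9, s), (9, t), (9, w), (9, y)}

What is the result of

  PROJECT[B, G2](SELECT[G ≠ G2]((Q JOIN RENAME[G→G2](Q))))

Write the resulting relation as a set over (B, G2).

{(16, u), (16, z), (9, a), (9, k), (9, n), (9, q), (9, s), (9, t), (9, w), (9, y)}

ρ[G→G2]: schema becomes (B, G2); tuples unchanged.
Natural join on B: {(16, u, u), (16, u, z), (16, z, u), (16, z, z), (9, a, a), (9, a, k), (9, a, n), (9, a, q), (9, a, s), (9, a, t), (9, a, w), (9, a, y), (9, k, a), (9, k, k), (9, k, n), (9, k, q), (9, k, s), (9, k, t), (9, k, w), (9, k, y), (9, n, a), (9, n, k), (9, n, n), (9, n, q), (9, n, s), (9, n, t), (9, n, w), (9, n, y), (9, q, a), (9, q, k), (9, q, n), (9, q, q), (9, q, s), (9, q, t), (9, q, w), (9, q, y), (9, s, a), (9, s, k), (9, s, n), (9, s, q), (9, s, s), (9, s, t), (9, s, w), (9, s, y), (9, t, a), (9, t, k), (9, t, n), (9, t, q), (9, t, s), (9, t, t), (9, t, w), (9, t, y), (9, w, a), (9, w, k), (9, w, n), (9, w, q), (9, w, s), (9, w, t), (9, w, w), (9, w, y), (9, y, a), (9, y, k), (9, y, n), (9, y, q), (9, y, s), (9, y, t), (9, y, w), (9, y, y)}
σ[G ≠ G2]: keep tuples satisfying G ≠ G2 → {(16, u, z), (16, z, u), (9, a, k), (9, a, n), (9, a, q), (9, a, s), (9, a, t), (9, a, w), (9, a, y), (9, k, a), (9, k, n), (9, k, q), (9, k, s), (9, k, t), (9, k, w), (9, k, y), (9, n, a), (9, n, k), (9, n, q), (9, n, s), (9, n, t), (9, n, w), (9, n, y), (9, q, a), (9, q, k), (9, q, n), (9, q, s), (9, q, t), (9, q, w), (9, q, y), (9, s, a), (9, s, k), (9, s, n), (9, s, q), (9, s, t), (9, s, w), (9, s, y), (9, t, a), (9, t, k), (9, t, n), (9, t, q), (9, t, s), (9, t, w), (9, t, y), (9, w, a), (9, w, k), (9, w, n), (9, w, q), (9, w, s), (9, w, t), (9, w, y), (9, y, a), (9, y, k), (9, y, n), (9, y, q), (9, y, s), (9, y, t), (9, y, w)}
π_{B, G2} gives {(16, u), (16, z), (9, a), (9, k), (9, n), (9, q), (9, s), (9, t), (9, w), (9, y)} (48 duplicate(s) eliminated).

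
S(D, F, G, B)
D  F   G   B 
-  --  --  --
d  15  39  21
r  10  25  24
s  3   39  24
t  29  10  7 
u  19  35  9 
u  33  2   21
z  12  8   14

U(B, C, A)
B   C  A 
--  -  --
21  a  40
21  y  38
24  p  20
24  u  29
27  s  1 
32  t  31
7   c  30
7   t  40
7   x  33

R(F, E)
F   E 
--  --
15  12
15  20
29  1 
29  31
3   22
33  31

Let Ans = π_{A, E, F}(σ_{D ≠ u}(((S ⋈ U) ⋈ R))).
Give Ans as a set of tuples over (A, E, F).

Joining S and U on B yields {(d, 15, 39, 21, a, 40), (d, 15, 39, 21, y, 38), (r, 10, 25, 24, p, 20), (r, 10, 25, 24, u, 29), (s, 3, 39, 24, p, 20), (s, 3, 39, 24, u, 29), (t, 29, 10, 7, c, 30), (t, 29, 10, 7, t, 40), (t, 29, 10, 7, x, 33), (u, 33, 2, 21, a, 40), (u, 33, 2, 21, y, 38)}.
Joining (S ⋈ U) and R on F yields {(d, 15, 39, 21, a, 40, 12), (d, 15, 39, 21, a, 40, 20), (d, 15, 39, 21, y, 38, 12), (d, 15, 39, 21, y, 38, 20), (s, 3, 39, 24, p, 20, 22), (s, 3, 39, 24, u, 29, 22), (t, 29, 10, 7, c, 30, 1), (t, 29, 10, 7, c, 30, 31), (t, 29, 10, 7, t, 40, 1), (t, 29, 10, 7, t, 40, 31), (t, 29, 10, 7, x, 33, 1), (t, 29, 10, 7, x, 33, 31), (u, 33, 2, 21, a, 40, 31), (u, 33, 2, 21, y, 38, 31)}.
σ[D ≠ u]: keep tuples satisfying D ≠ u → {(d, 15, 39, 21, a, 40, 12), (d, 15, 39, 21, a, 40, 20), (d, 15, 39, 21, y, 38, 12), (d, 15, 39, 21, y, 38, 20), (s, 3, 39, 24, p, 20, 22), (s, 3, 39, 24, u, 29, 22), (t, 29, 10, 7, c, 30, 1), (t, 29, 10, 7, c, 30, 31), (t, 29, 10, 7, t, 40, 1), (t, 29, 10, 7, t, 40, 31), (t, 29, 10, 7, x, 33, 1), (t, 29, 10, 7, x, 33, 31)}
π_{A, E, F} gives {(20, 22, 3), (29, 22, 3), (30, 1, 29), (30, 31, 29), (33, 1, 29), (33, 31, 29), (38, 12, 15), (38, 20, 15), (40, 1, 29), (40, 12, 15), (40, 20, 15), (40, 31, 29)}.

{(20, 22, 3), (29, 22, 3), (30, 1, 29), (30, 31, 29), (33, 1, 29), (33, 31, 29), (38, 12, 15), (38, 20, 15), (40, 1, 29), (40, 12, 15), (40, 20, 15), (40, 31, 29)}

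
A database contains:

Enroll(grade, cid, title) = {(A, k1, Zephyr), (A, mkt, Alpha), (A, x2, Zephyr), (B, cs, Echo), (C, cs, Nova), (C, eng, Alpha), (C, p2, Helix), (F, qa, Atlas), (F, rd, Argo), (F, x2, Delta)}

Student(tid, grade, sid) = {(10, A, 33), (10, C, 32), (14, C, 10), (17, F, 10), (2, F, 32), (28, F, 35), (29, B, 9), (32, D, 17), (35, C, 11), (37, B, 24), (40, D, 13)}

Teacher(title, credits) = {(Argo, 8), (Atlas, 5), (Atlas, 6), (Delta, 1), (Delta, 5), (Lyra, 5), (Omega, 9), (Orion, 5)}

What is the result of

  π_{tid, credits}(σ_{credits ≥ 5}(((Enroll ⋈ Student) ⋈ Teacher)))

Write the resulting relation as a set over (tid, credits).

Natural join on grade: {(A, k1, Zephyr, 10, 33), (A, mkt, Alpha, 10, 33), (A, x2, Zephyr, 10, 33), (B, cs, Echo, 29, 9), (B, cs, Echo, 37, 24), (C, cs, Nova, 10, 32), (C, cs, Nova, 14, 10), (C, cs, Nova, 35, 11), (C, eng, Alpha, 10, 32), (C, eng, Alpha, 14, 10), (C, eng, Alpha, 35, 11), (C, p2, Helix, 10, 32), (C, p2, Helix, 14, 10), (C, p2, Helix, 35, 11), (F, qa, Atlas, 17, 10), (F, qa, Atlas, 2, 32), (F, qa, Atlas, 28, 35), (F, rd, Argo, 17, 10), (F, rd, Argo, 2, 32), (F, rd, Argo, 28, 35), (F, x2, Delta, 17, 10), (F, x2, Delta, 2, 32), (F, x2, Delta, 28, 35)}
Natural join on title: {(F, qa, Atlas, 17, 10, 5), (F, qa, Atlas, 17, 10, 6), (F, qa, Atlas, 2, 32, 5), (F, qa, Atlas, 2, 32, 6), (F, qa, Atlas, 28, 35, 5), (F, qa, Atlas, 28, 35, 6), (F, rd, Argo, 17, 10, 8), (F, rd, Argo, 2, 32, 8), (F, rd, Argo, 28, 35, 8), (F, x2, Delta, 17, 10, 1), (F, x2, Delta, 17, 10, 5), (F, x2, Delta, 2, 32, 1), (F, x2, Delta, 2, 32, 5), (F, x2, Delta, 28, 35, 1), (F, x2, Delta, 28, 35, 5)}
Apply σ_{credits ≥ 5}; surviving tuples: {(F, qa, Atlas, 17, 10, 5), (F, qa, Atlas, 17, 10, 6), (F, qa, Atlas, 2, 32, 5), (F, qa, Atlas, 2, 32, 6), (F, qa, Atlas, 28, 35, 5), (F, qa, Atlas, 28, 35, 6), (F, rd, Argo, 17, 10, 8), (F, rd, Argo, 2, 32, 8), (F, rd, Argo, 28, 35, 8), (F, x2, Delta, 17, 10, 5), (F, x2, Delta, 2, 32, 5), (F, x2, Delta, 28, 35, 5)}
π[tid, credits]: project onto (tid, credits) (3 duplicate(s) eliminated) → {(17, 5), (17, 6), (17, 8), (2, 5), (2, 6), (2, 8), (28, 5), (28, 6), (28, 8)}

{(17, 5), (17, 6), (17, 8), (2, 5), (2, 6), (2, 8), (28, 5), (28, 6), (28, 8)}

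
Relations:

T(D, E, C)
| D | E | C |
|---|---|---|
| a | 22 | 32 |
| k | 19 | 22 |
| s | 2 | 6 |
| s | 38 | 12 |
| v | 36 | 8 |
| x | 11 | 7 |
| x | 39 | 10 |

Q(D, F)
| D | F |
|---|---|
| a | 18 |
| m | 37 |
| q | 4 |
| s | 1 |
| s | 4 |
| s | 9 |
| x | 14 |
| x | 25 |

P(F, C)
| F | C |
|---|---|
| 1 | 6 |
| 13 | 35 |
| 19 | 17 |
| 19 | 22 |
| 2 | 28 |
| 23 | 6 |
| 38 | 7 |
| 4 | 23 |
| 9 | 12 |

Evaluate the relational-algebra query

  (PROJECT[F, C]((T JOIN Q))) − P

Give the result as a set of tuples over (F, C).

T ⋈ Q (natural join on D): {(a, 22, 32, 18), (s, 2, 6, 1), (s, 2, 6, 4), (s, 2, 6, 9), (s, 38, 12, 1), (s, 38, 12, 4), (s, 38, 12, 9), (x, 11, 7, 14), (x, 11, 7, 25), (x, 39, 10, 14), (x, 39, 10, 25)}
π[F, C]: project onto (F, C) → {(1, 12), (1, 6), (14, 10), (14, 7), (18, 32), (25, 10), (25, 7), (4, 12), (4, 6), (9, 12), (9, 6)}
Set difference of the two operands is {(1, 12), (14, 10), (14, 7), (18, 32), (25, 10), (25, 7), (4, 12), (4, 6), (9, 6)}.

{(1, 12), (14, 10), (14, 7), (18, 32), (25, 10), (25, 7), (4, 12), (4, 6), (9, 6)}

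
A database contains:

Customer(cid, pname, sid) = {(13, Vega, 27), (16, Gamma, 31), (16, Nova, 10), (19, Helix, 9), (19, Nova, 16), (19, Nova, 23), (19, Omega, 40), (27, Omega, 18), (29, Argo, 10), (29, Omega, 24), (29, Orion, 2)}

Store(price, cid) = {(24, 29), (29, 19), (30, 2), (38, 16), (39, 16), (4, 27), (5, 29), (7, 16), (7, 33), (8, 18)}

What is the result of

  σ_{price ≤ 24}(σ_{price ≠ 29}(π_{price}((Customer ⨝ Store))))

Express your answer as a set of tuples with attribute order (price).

{24, 4, 5, 7}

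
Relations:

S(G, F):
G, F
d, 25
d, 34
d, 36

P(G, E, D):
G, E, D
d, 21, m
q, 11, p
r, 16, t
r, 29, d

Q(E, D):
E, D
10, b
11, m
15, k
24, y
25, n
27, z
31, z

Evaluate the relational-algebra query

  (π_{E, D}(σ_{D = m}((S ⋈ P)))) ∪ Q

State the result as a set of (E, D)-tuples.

Natural join on G: {(d, 25, 21, m), (d, 34, 21, m), (d, 36, 21, m)}
σ[D = m]: keep tuples satisfying D = m → {(d, 25, 21, m), (d, 34, 21, m), (d, 36, 21, m)}
π[E, D]: project onto (E, D) (2 duplicate(s) eliminated) → {(21, m)}
Union: {(21, m)} with {(10, b), (11, m), (15, k), (24, y), (25, n), (27, z), (31, z)} → {(10, b), (11, m), (15, k), (21, m), (24, y), (25, n), (27, z), (31, z)}

{(10, b), (11, m), (15, k), (21, m), (24, y), (25, n), (27, z), (31, z)}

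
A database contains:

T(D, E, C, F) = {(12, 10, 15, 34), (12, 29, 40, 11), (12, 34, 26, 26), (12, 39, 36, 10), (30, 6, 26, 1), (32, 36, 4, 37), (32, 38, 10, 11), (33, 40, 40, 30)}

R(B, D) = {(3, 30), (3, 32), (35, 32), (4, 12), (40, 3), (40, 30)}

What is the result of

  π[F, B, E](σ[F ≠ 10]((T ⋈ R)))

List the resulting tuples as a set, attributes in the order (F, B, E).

T ⋈ R (natural join on D): {(12, 10, 15, 34, 4), (12, 29, 40, 11, 4), (12, 34, 26, 26, 4), (12, 39, 36, 10, 4), (30, 6, 26, 1, 3), (30, 6, 26, 1, 40), (32, 36, 4, 37, 3), (32, 36, 4, 37, 35), (32, 38, 10, 11, 3), (32, 38, 10, 11, 35)}
Filtering on F ≠ 10 leaves {(12, 10, 15, 34, 4), (12, 29, 40, 11, 4), (12, 34, 26, 26, 4), (30, 6, 26, 1, 3), (30, 6, 26, 1, 40), (32, 36, 4, 37, 3), (32, 36, 4, 37, 35), (32, 38, 10, 11, 3), (32, 38, 10, 11, 35)}.
Keep only column(s) F, B, E: {(1, 3, 6), (1, 40, 6), (11, 3, 38), (11, 35, 38), (11, 4, 29), (26, 4, 34), (34, 4, 10), (37, 3, 36), (37, 35, 36)}

{(1, 3, 6), (1, 40, 6), (11, 3, 38), (11, 35, 38), (11, 4, 29), (26, 4, 34), (34, 4, 10), (37, 3, 36), (37, 35, 36)}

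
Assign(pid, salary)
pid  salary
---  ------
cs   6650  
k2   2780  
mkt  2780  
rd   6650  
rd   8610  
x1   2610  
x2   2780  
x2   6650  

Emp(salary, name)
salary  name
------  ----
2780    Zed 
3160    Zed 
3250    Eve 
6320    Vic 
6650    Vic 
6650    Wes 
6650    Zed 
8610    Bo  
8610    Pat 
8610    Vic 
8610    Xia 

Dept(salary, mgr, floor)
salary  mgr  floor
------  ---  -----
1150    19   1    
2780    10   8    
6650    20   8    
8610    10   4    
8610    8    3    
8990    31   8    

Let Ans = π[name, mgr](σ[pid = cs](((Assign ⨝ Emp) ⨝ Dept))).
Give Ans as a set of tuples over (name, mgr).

Assign ⋈ Emp (natural join on salary): {(cs, 6650, Vic), (cs, 6650, Wes), (cs, 6650, Zed), (k2, 2780, Zed), (mkt, 2780, Zed), (rd, 6650, Vic), (rd, 6650, Wes), (rd, 6650, Zed), (rd, 8610, Bo), (rd, 8610, Pat), (rd, 8610, Vic), (rd, 8610, Xia), (x2, 2780, Zed), (x2, 6650, Vic), (x2, 6650, Wes), (x2, 6650, Zed)}
(Assign ⨝ Emp) ⋈ Dept (natural join on salary): {(cs, 6650, Vic, 20, 8), (cs, 6650, Wes, 20, 8), (cs, 6650, Zed, 20, 8), (k2, 2780, Zed, 10, 8), (mkt, 2780, Zed, 10, 8), (rd, 6650, Vic, 20, 8), (rd, 6650, Wes, 20, 8), (rd, 6650, Zed, 20, 8), (rd, 8610, Bo, 10, 4), (rd, 8610, Bo, 8, 3), (rd, 8610, Pat, 10, 4), (rd, 8610, Pat, 8, 3), (rd, 8610, Vic, 10, 4), (rd, 8610, Vic, 8, 3), (rd, 8610, Xia, 10, 4), (rd, 8610, Xia, 8, 3), (x2, 2780, Zed, 10, 8), (x2, 6650, Vic, 20, 8), (x2, 6650, Wes, 20, 8), (x2, 6650, Zed, 20, 8)}
Selection pid = cs: {(cs, 6650, Vic, 20, 8), (cs, 6650, Wes, 20, 8), (cs, 6650, Zed, 20, 8)}
π_{name, mgr} gives {(Vic, 20), (Wes, 20), (Zed, 20)}.

{(Vic, 20), (Wes, 20), (Zed, 20)}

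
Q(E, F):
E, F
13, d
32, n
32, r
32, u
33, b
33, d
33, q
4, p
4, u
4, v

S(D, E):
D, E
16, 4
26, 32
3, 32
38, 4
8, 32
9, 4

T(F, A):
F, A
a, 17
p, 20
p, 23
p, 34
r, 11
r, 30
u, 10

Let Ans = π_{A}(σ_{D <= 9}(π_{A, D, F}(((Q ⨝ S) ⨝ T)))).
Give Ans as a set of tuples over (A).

{10, 11, 20, 23, 30, 34}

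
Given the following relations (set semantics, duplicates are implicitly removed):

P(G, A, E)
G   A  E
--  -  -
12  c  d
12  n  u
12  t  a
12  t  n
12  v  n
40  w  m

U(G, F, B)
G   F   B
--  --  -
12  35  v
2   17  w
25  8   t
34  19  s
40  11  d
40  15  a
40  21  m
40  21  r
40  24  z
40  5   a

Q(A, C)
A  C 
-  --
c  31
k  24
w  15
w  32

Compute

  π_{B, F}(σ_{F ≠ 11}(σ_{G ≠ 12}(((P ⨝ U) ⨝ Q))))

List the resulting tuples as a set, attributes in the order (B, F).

{(a, 15), (a, 5), (m, 21), (r, 21), (z, 24)}

Joining P and U on G yields {(12, c, d, 35, v), (12, n, u, 35, v), (12, t, a, 35, v), (12, t, n, 35, v), (12, v, n, 35, v), (40, w, m, 11, d), (40, w, m, 15, a), (40, w, m, 21, m), (40, w, m, 21, r), (40, w, m, 24, z), (40, w, m, 5, a)}.
Joining (P ⨝ U) and Q on A yields {(12, c, d, 35, v, 31), (40, w, m, 11, d, 15), (40, w, m, 11, d, 32), (40, w, m, 15, a, 15), (40, w, m, 15, a, 32), (40, w, m, 21, m, 15), (40, w, m, 21, m, 32), (40, w, m, 21, r, 15), (40, w, m, 21, r, 32), (40, w, m, 24, z, 15), (40, w, m, 24, z, 32), (40, w, m, 5, a, 15), (40, w, m, 5, a, 32)}.
Apply σ_{G ≠ 12}; surviving tuples: {(40, w, m, 11, d, 15), (40, w, m, 11, d, 32), (40, w, m, 15, a, 15), (40, w, m, 15, a, 32), (40, w, m, 21, m, 15), (40, w, m, 21, m, 32), (40, w, m, 21, r, 15), (40, w, m, 21, r, 32), (40, w, m, 24, z, 15), (40, w, m, 24, z, 32), (40, w, m, 5, a, 15), (40, w, m, 5, a, 32)}
Apply σ_{F ≠ 11}; surviving tuples: {(40, w, m, 15, a, 15), (40, w, m, 15, a, 32), (40, w, m, 21, m, 15), (40, w, m, 21, m, 32), (40, w, m, 21, r, 15), (40, w, m, 21, r, 32), (40, w, m, 24, z, 15), (40, w, m, 24, z, 32), (40, w, m, 5, a, 15), (40, w, m, 5, a, 32)}
Projecting to B, F (5 duplicate(s) eliminated): {(a, 15), (a, 5), (m, 21), (r, 21), (z, 24)}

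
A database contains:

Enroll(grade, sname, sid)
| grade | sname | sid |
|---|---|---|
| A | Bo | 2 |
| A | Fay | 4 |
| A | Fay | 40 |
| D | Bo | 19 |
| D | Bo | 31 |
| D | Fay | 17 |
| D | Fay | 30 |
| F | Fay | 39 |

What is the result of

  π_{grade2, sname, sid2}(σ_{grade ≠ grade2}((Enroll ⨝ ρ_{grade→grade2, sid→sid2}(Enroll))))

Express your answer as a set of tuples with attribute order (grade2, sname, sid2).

ρ[grade→grade2, sid→sid2]: schema becomes (grade2, sname, sid2); tuples unchanged.
Enroll ⋈ ρ_{grade→grade2, sid→sid2}(Enroll) (natural join on sname): {(A, Bo, 2, A, 2), (A, Bo, 2, D, 19), (A, Bo, 2, D, 31), (A, Fay, 4, A, 4), (A, Fay, 4, A, 40), (A, Fay, 4, D, 17), (A, Fay, 4, D, 30), (A, Fay, 4, F, 39), (A, Fay, 40, A, 4), (A, Fay, 40, A, 40), (A, Fay, 40, D, 17), (A, Fay, 40, D, 30), (A, Fay, 40, F, 39), (D, Bo, 19, A, 2), (D, Bo, 19, D, 19), (D, Bo, 19, D, 31), (D, Bo, 31, A, 2), (D, Bo, 31, D, 19), (D, Bo, 31, D, 31), (D, Fay, 17, A, 4), (D, Fay, 17, A, 40), (D, Fay, 17, D, 17), (D, Fay, 17, D, 30), (D, Fay, 17, F, 39), (D, Fay, 30, A, 4), (D, Fay, 30, A, 40), (D, Fay, 30, D, 17), (D, Fay, 30, D, 30), (D, Fay, 30, F, 39), (F, Fay, 39, A, 4), (F, Fay, 39, A, 40), (F, Fay, 39, D, 17), (F, Fay, 39, D, 30), (F, Fay, 39, F, 39)}
Filtering on grade ≠ grade2 leaves {(A, Bo, 2, D, 19), (A, Bo, 2, D, 31), (A, Fay, 4, D, 17), (A, Fay, 4, D, 30), (A, Fay, 4, F, 39), (A, Fay, 40, D, 17), (A, Fay, 40, D, 30), (A, Fay, 40, F, 39), (D, Bo, 19, A, 2), (D, Bo, 31, A, 2), (D, Fay, 17, A, 4), (D, Fay, 17, A, 40), (D, Fay, 17, F, 39), (D, Fay, 30, A, 4), (D, Fay, 30, A, 40), (D, Fay, 30, F, 39), (F, Fay, 39, A, 4), (F, Fay, 39, A, 40), (F, Fay, 39, D, 17), (F, Fay, 39, D, 30)}.
π_{grade2, sname, sid2} gives {(A, Bo, 2), (A, Fay, 4), (A, Fay, 40), (D, Bo, 19), (D, Bo, 31), (D, Fay, 17), (D, Fay, 30), (F, Fay, 39)} (12 duplicate(s) eliminated).

{(A, Bo, 2), (A, Fay, 4), (A, Fay, 40), (D, Bo, 19), (D, Bo, 31), (D, Fay, 17), (D, Fay, 30), (F, Fay, 39)}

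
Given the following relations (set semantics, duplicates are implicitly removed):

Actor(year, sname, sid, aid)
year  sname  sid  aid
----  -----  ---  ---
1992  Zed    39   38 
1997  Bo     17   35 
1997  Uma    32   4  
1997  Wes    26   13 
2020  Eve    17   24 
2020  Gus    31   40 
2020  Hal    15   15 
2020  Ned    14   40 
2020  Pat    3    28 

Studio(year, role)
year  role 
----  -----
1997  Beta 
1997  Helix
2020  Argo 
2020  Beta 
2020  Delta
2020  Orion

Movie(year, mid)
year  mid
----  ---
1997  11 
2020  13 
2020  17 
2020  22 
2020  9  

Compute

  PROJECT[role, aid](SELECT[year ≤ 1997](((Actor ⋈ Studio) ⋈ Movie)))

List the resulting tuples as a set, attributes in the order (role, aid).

{(Beta, 13), (Beta, 35), (Beta, 4), (Helix, 13), (Helix, 35), (Helix, 4)}

Natural join on year: {(1997, Bo, 17, 35, Beta), (1997, Bo, 17, 35, Helix), (1997, Uma, 32, 4, Beta), (1997, Uma, 32, 4, Helix), (1997, Wes, 26, 13, Beta), (1997, Wes, 26, 13, Helix), (2020, Eve, 17, 24, Argo), (2020, Eve, 17, 24, Beta), (2020, Eve, 17, 24, Delta), (2020, Eve, 17, 24, Orion), (2020, Gus, 31, 40, Argo), (2020, Gus, 31, 40, Beta), (2020, Gus, 31, 40, Delta), (2020, Gus, 31, 40, Orion), (2020, Hal, 15, 15, Argo), (2020, Hal, 15, 15, Beta), (2020, Hal, 15, 15, Delta), (2020, Hal, 15, 15, Orion), (2020, Ned, 14, 40, Argo), (2020, Ned, 14, 40, Beta), (2020, Ned, 14, 40, Delta), (2020, Ned, 14, 40, Orion), (2020, Pat, 3, 28, Argo), (2020, Pat, 3, 28, Beta), (2020, Pat, 3, 28, Delta), (2020, Pat, 3, 28, Orion)}
Natural join on year: {(1997, Bo, 17, 35, Beta, 11), (1997, Bo, 17, 35, Helix, 11), (1997, Uma, 32, 4, Beta, 11), (1997, Uma, 32, 4, Helix, 11), (1997, Wes, 26, 13, Beta, 11), (1997, Wes, 26, 13, Helix, 11), (2020, Eve, 17, 24, Argo, 13), (2020, Eve, 17, 24, Argo, 17), (2020, Eve, 17, 24, Argo, 22), (2020, Eve, 17, 24, Argo, 9), (2020, Eve, 17, 24, Beta, 13), (2020, Eve, 17, 24, Beta, 17), (2020, Eve, 17, 24, Beta, 22), (2020, Eve, 17, 24, Beta, 9), (2020, Eve, 17, 24, Delta, 13), (2020, Eve, 17, 24, Delta, 17), (2020, Eve, 17, 24, Delta, 22), (2020, Eve, 17, 24, Delta, 9), (2020, Eve, 17, 24, Orion, 13), (2020, Eve, 17, 24, Orion, 17), (2020, Eve, 17, 24, Orion, 22), (2020, Eve, 17, 24, Orion, 9), (2020, Gus, 31, 40, Argo, 13), (2020, Gus, 31, 40, Argo, 17), (2020, Gus, 31, 40, Argo, 22), (2020, Gus, 31, 40, Argo, 9), (2020, Gus, 31, 40, Beta, 13), (2020, Gus, 31, 40, Beta, 17), (2020, Gus, 31, 40, Beta, 22), (2020, Gus, 31, 40, Beta, 9), (2020, Gus, 31, 40, Delta, 13), (2020, Gus, 31, 40, Delta, 17), (2020, Gus, 31, 40, Delta, 22), (2020, Gus, 31, 40, Delta, 9), (2020, Gus, 31, 40, Orion, 13), (2020, Gus, 31, 40, Orion, 17), (2020, Gus, 31, 40, Orion, 22), (2020, Gus, 31, 40, Orion, 9), (2020, Hal, 15, 15, Argo, 13), (2020, Hal, 15, 15, Argo, 17), (2020, Hal, 15, 15, Argo, 22), (2020, Hal, 15, 15, Argo, 9), (2020, Hal, 15, 15, Beta, 13), (2020, Hal, 15, 15, Beta, 17), (2020, Hal, 15, 15, Beta, 22), (2020, Hal, 15, 15, Beta, 9), (2020, Hal, 15, 15, Delta, 13), (2020, Hal, 15, 15, Delta, 17), (2020, Hal, 15, 15, Delta, 22), (2020, Hal, 15, 15, Delta, 9), (2020, Hal, 15, 15, Orion, 13), (2020, Hal, 15, 15, Orion, 17), (2020, Hal, 15, 15, Orion, 22), (2020, Hal, 15, 15, Orion, 9), (2020, Ned, 14, 40, Argo, 13), (2020, Ned, 14, 40, Argo, 17), (2020, Ned, 14, 40, Argo, 22), (2020, Ned, 14, 40, Argo, 9), (2020, Ned, 14, 40, Beta, 13), (2020, Ned, 14, 40, Beta, 17), (2020, Ned, 14, 40, Beta, 22), (2020, Ned, 14, 40, Beta, 9), (2020, Ned, 14, 40, Delta, 13), (2020, Ned, 14, 40, Delta, 17), (2020, Ned, 14, 40, Delta, 22), (2020, Ned, 14, 40, Delta, 9), (2020, Ned, 14, 40, Orion, 13), (2020, Ned, 14, 40, Orion, 17), (2020, Ned, 14, 40, Orion, 22), (2020, Ned, 14, 40, Orion, 9), (2020, Pat, 3, 28, Argo, 13), (2020, Pat, 3, 28, Argo, 17), (2020, Pat, 3, 28, Argo, 22), (2020, Pat, 3, 28, Argo, 9), (2020, Pat, 3, 28, Beta, 13), (2020, Pat, 3, 28, Beta, 17), (2020, Pat, 3, 28, Beta, 22), (2020, Pat, 3, 28, Beta, 9), (2020, Pat, 3, 28, Delta, 13), (2020, Pat, 3, 28, Delta, 17), (2020, Pat, 3, 28, Delta, 22), (2020, Pat, 3, 28, Delta, 9), (2020, Pat, 3, 28, Orion, 13), (2020, Pat, 3, 28, Orion, 17), (2020, Pat, 3, 28, Orion, 22), (2020, Pat, 3, 28, Orion, 9)}
Selection year ≤ 1997: {(1997, Bo, 17, 35, Beta, 11), (1997, Bo, 17, 35, Helix, 11), (1997, Uma, 32, 4, Beta, 11), (1997, Uma, 32, 4, Helix, 11), (1997, Wes, 26, 13, Beta, 11), (1997, Wes, 26, 13, Helix, 11)}
Keep only column(s) role, aid: {(Beta, 13), (Beta, 35), (Beta, 4), (Helix, 13), (Helix, 35), (Helix, 4)}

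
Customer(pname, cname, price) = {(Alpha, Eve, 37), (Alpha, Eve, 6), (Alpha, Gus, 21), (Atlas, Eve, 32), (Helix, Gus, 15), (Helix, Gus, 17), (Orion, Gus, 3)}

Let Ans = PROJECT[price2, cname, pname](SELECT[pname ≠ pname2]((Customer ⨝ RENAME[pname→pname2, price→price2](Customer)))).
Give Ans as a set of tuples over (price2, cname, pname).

{(15, Gus, Alpha), (15, Gus, Orion), (17, Gus, Alpha), (17, Gus, Orion), (21, Gus, Helix), (21, Gus, Orion), (3, Gus, Alpha), (3, Gus, Helix), (32, Eve, Alpha), (37, Eve, Atlas), (6, Eve, Atlas)}

ρ[pname→pname2, price→price2]: schema becomes (pname2, cname, price2); tuples unchanged.
Customer ⋈ RENAME[pname→pname2, price→price2](Customer) (natural join on cname): {(Alpha, Eve, 37, Alpha, 37), (Alpha, Eve, 37, Alpha, 6), (Alpha, Eve, 37, Atlas, 32), (Alpha, Eve, 6, Alpha, 37), (Alpha, Eve, 6, Alpha, 6), (Alpha, Eve, 6, Atlas, 32), (Alpha, Gus, 21, Alpha, 21), (Alpha, Gus, 21, Helix, 15), (Alpha, Gus, 21, Helix, 17), (Alpha, Gus, 21, Orion, 3), (Atlas, Eve, 32, Alpha, 37), (Atlas, Eve, 32, Alpha, 6), (Atlas, Eve, 32, Atlas, 32), (Helix, Gus, 15, Alpha, 21), (Helix, Gus, 15, Helix, 15), (Helix, Gus, 15, Helix, 17), (Helix, Gus, 15, Orion, 3), (Helix, Gus, 17, Alpha, 21), (Helix, Gus, 17, Helix, 15), (Helix, Gus, 17, Helix, 17), (Helix, Gus, 17, Orion, 3), (Orion, Gus, 3, Alpha, 21), (Orion, Gus, 3, Helix, 15), (Orion, Gus, 3, Helix, 17), (Orion, Gus, 3, Orion, 3)}
Apply σ_{pname ≠ pname2}; surviving tuples: {(Alpha, Eve, 37, Atlas, 32), (Alpha, Eve, 6, Atlas, 32), (Alpha, Gus, 21, Helix, 15), (Alpha, Gus, 21, Helix, 17), (Alpha, Gus, 21, Orion, 3), (Atlas, Eve, 32, Alpha, 37), (Atlas, Eve, 32, Alpha, 6), (Helix, Gus, 15, Alpha, 21), (Helix, Gus, 15, Orion, 3), (Helix, Gus, 17, Alpha, 21), (Helix, Gus, 17, Orion, 3), (Orion, Gus, 3, Alpha, 21), (Orion, Gus, 3, Helix, 15), (Orion, Gus, 3, Helix, 17)}
π[price2, cname, pname]: project onto (price2, cname, pname) (3 duplicate(s) eliminated) → {(15, Gus, Alpha), (15, Gus, Orion), (17, Gus, Alpha), (17, Gus, Orion), (21, Gus, Helix), (21, Gus, Orion), (3, Gus, Alpha), (3, Gus, Helix), (32, Eve, Alpha), (37, Eve, Atlas), (6, Eve, Atlas)}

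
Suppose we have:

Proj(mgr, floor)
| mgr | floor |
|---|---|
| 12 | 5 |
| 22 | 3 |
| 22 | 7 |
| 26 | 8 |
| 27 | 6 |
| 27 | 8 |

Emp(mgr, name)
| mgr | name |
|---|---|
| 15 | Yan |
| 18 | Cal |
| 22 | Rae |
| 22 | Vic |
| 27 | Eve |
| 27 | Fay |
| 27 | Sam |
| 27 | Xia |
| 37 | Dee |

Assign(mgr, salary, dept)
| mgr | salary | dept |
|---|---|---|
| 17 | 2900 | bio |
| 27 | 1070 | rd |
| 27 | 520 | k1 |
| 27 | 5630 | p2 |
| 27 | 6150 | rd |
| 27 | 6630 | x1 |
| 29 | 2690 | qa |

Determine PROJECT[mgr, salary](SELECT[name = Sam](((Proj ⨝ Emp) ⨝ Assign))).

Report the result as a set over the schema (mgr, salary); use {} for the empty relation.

Natural join on mgr: {(22, 3, Rae), (22, 3, Vic), (22, 7, Rae), (22, 7, Vic), (27, 6, Eve), (27, 6, Fay), (27, 6, Sam), (27, 6, Xia), (27, 8, Eve), (27, 8, Fay), (27, 8, Sam), (27, 8, Xia)}
Natural join on mgr: {(27, 6, Eve, 1070, rd), (27, 6, Eve, 520, k1), (27, 6, Eve, 5630, p2), (27, 6, Eve, 6150, rd), (27, 6, Eve, 6630, x1), (27, 6, Fay, 1070, rd), (27, 6, Fay, 520, k1), (27, 6, Fay, 5630, p2), (27, 6, Fay, 6150, rd), (27, 6, Fay, 6630, x1), (27, 6, Sam, 1070, rd), (27, 6, Sam, 520, k1), (27, 6, Sam, 5630, p2), (27, 6, Sam, 6150, rd), (27, 6, Sam, 6630, x1), (27, 6, Xia, 1070, rd), (27, 6, Xia, 520, k1), (27, 6, Xia, 5630, p2), (27, 6, Xia, 6150, rd), (27, 6, Xia, 6630, x1), (27, 8, Eve, 1070, rd), (27, 8, Eve, 520, k1), (27, 8, Eve, 5630, p2), (27, 8, Eve, 6150, rd), (27, 8, Eve, 6630, x1), (27, 8, Fay, 1070, rd), (27, 8, Fay, 520, k1), (27, 8, Fay, 5630, p2), (27, 8, Fay, 6150, rd), (27, 8, Fay, 6630, x1), (27, 8, Sam, 1070, rd), (27, 8, Sam, 520, k1), (27, 8, Sam, 5630, p2), (27, 8, Sam, 6150, rd), (27, 8, Sam, 6630, x1), (27, 8, Xia, 1070, rd), (27, 8, Xia, 520, k1), (27, 8, Xia, 5630, p2), (27, 8, Xia, 6150, rd), (27, 8, Xia, 6630, x1)}
Apply σ_{name = Sam}; surviving tuples: {(27, 6, Sam, 1070, rd), (27, 6, Sam, 520, k1), (27, 6, Sam, 5630, p2), (27, 6, Sam, 6150, rd), (27, 6, Sam, 6630, x1), (27, 8, Sam, 1070, rd), (27, 8, Sam, 520, k1), (27, 8, Sam, 5630, p2), (27, 8, Sam, 6150, rd), (27, 8, Sam, 6630, x1)}
π_{mgr, salary} gives {(27, 1070), (27, 520), (27, 5630), (27, 6150), (27, 6630)} (5 duplicate(s) eliminated).

{(27, 1070), (27, 520), (27, 5630), (27, 6150), (27, 6630)}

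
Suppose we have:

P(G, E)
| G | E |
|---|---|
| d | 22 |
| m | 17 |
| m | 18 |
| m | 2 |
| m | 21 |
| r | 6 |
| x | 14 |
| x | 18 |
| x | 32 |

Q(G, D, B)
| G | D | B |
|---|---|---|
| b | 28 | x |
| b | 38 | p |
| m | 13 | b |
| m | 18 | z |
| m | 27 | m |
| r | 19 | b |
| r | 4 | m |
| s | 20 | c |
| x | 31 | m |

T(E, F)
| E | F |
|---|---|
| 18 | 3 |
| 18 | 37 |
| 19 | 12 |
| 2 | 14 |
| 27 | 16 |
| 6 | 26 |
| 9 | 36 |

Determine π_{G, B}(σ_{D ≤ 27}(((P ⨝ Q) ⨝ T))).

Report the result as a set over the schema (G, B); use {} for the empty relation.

{(m, b), (m, m), (m, z), (r, b), (r, m)}

P ⋈ Q (natural join on G): {(m, 17, 13, b), (m, 17, 18, z), (m, 17, 27, m), (m, 18, 13, b), (m, 18, 18, z), (m, 18, 27, m), (m, 2, 13, b), (m, 2, 18, z), (m, 2, 27, m), (m, 21, 13, b), (m, 21, 18, z), (m, 21, 27, m), (r, 6, 19, b), (r, 6, 4, m), (x, 14, 31, m), (x, 18, 31, m), (x, 32, 31, m)}
(P ⨝ Q) ⋈ T (natural join on E): {(m, 18, 13, b, 3), (m, 18, 13, b, 37), (m, 18, 18, z, 3), (m, 18, 18, z, 37), (m, 18, 27, m, 3), (m, 18, 27, m, 37), (m, 2, 13, b, 14), (m, 2, 18, z, 14), (m, 2, 27, m, 14), (r, 6, 19, b, 26), (r, 6, 4, m, 26), (x, 18, 31, m, 3), (x, 18, 31, m, 37)}
σ[D ≤ 27]: keep tuples satisfying D ≤ 27 → {(m, 18, 13, b, 3), (m, 18, 13, b, 37), (m, 18, 18, z, 3), (m, 18, 18, z, 37), (m, 18, 27, m, 3), (m, 18, 27, m, 37), (m, 2, 13, b, 14), (m, 2, 18, z, 14), (m, 2, 27, m, 14), (r, 6, 19, b, 26), (r, 6, 4, m, 26)}
Keep only column(s) G, B (6 duplicate(s) eliminated): {(m, b), (m, m), (m, z), (r, b), (r, m)}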